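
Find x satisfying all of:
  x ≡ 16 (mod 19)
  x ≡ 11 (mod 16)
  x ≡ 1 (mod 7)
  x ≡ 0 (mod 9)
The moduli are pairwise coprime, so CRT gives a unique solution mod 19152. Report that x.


Product of moduli M = 19 · 16 · 7 · 9 = 19152.
Merge one congruence at a time:
  Start: x ≡ 16 (mod 19).
  Combine with x ≡ 11 (mod 16); new modulus lcm = 304.
    Write x = 16 + 19·t and substitute into x ≡ 11 (mod 16): 19·t ≡ 11 − 16 = -5 (mod 16).
    Reduce coefficients mod 16: 3·t ≡ 11 (mod 16).
    The inverse of 3 mod 16 is 11 (since 3·11 = 33 = 2·16 + 1), so t ≡ 11·11 = 121 ≡ 9 (mod 16).
    Then x = 16 + 19·9 = 187, valid modulo lcm(19, 16) = 304: x ≡ 187 (mod 304).
  Combine with x ≡ 1 (mod 7); new modulus lcm = 2128.
    Write x = 187 + 304·t and substitute into x ≡ 1 (mod 7): 304·t ≡ 1 − 187 = -186 (mod 7).
    Reduce coefficients mod 7: 3·t ≡ 3 (mod 7).
    The inverse of 3 mod 7 is 5 (since 3·5 = 15 = 2·7 + 1), so t ≡ 5·3 = 15 ≡ 1 (mod 7).
    Then x = 187 + 304·1 = 491, valid modulo lcm(304, 7) = 2128: x ≡ 491 (mod 2128).
  Combine with x ≡ 0 (mod 9); new modulus lcm = 19152.
    Write x = 491 + 2128·t and substitute into x ≡ 0 (mod 9): 2128·t ≡ 0 − 491 = -491 (mod 9).
    Reduce coefficients mod 9: 4·t ≡ 4 (mod 9).
    The inverse of 4 mod 9 is 7 (since 4·7 = 28 = 3·9 + 1), so t ≡ 7·4 = 28 ≡ 1 (mod 9).
    Then x = 491 + 2128·1 = 2619, valid modulo lcm(2128, 9) = 19152: x ≡ 2619 (mod 19152).
Verify against each original: 2619 mod 19 = 16, 2619 mod 16 = 11, 2619 mod 7 = 1, 2619 mod 9 = 0.

x ≡ 2619 (mod 19152).


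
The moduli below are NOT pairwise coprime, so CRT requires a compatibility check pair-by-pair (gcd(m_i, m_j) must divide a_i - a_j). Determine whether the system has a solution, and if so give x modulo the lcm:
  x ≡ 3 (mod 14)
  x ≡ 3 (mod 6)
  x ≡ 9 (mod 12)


Moduli 14, 6, 12 are not pairwise coprime, so CRT works modulo lcm(m_i) when all pairwise compatibility conditions hold.
Pairwise compatibility: gcd(m_i, m_j) must divide a_i - a_j for every pair.
Merge one congruence at a time:
  Start: x ≡ 3 (mod 14).
  Combine with x ≡ 3 (mod 6): gcd(14, 6) = 2; 3 - 3 = 0, which IS divisible by 2, so compatible.
    Write x = 3 + 14·t and substitute into x ≡ 3 (mod 6): 14·t ≡ 3 − 3 = 0 (mod 6).
    Divide the congruence (and modulus) by g = 2: 7·t ≡ 0 (mod 3).
    Reduce coefficients mod 3: 1·t ≡ 0 (mod 3).
    So t ≡ 0 (mod 3).
    Then x = 3 + 14·0 = 3, valid modulo lcm(14, 6) = 42: x ≡ 3 (mod 42).
  Combine with x ≡ 9 (mod 12): gcd(42, 12) = 6; 9 - 3 = 6, which IS divisible by 6, so compatible.
    Write x = 3 + 42·t and substitute into x ≡ 9 (mod 12): 42·t ≡ 9 − 3 = 6 (mod 12).
    Divide the congruence (and modulus) by g = 6: 7·t ≡ 1 (mod 2).
    Reduce coefficients mod 2: 1·t ≡ 1 (mod 2).
    So t ≡ 1 (mod 2).
    Then x = 3 + 42·1 = 45, valid modulo lcm(42, 12) = 84: x ≡ 45 (mod 84).
Verify: 45 mod 14 = 3, 45 mod 6 = 3, 45 mod 12 = 9.

x ≡ 45 (mod 84).


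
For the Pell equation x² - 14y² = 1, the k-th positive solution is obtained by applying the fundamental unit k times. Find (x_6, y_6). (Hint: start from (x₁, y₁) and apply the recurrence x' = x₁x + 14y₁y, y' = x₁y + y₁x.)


Step 1: Find the fundamental solution (x₁, y₁) of x² - 14y² = 1.
  Expand √14 as a continued fraction. a₀ = ⌊√14⌋ = 3; iterate m_{k+1} = d_k·a_k − m_k, d_{k+1} = (14 − m_{k+1}²)/d_k, a_{k+1} = ⌊(a₀ + m_{k+1})/d_{k+1}⌋ (starting m₀ = 0, d₀ = 1), with convergents p_k = a_k·p_{k-1} + p_{k-2}, q_k = a_k·q_{k-1} + q_{k-2} (p₋₁ = 1, q₋₁ = 0):
  k = 0: a₀ = 3; p₀/q₀ = 3/1; p₀² − 14·q₀² = 9 − 14 = -5.
  k = 1: m = 3, d = 5, a = ⌊(3 + 3)/5⌋ = 1; p/q = (1·3 + 1)/(1·1 + 0) = 4/1; p² − 14·q² = 16 − 14 = 2.
  k = 2: m = 2, d = 2, a = ⌊(3 + 2)/2⌋ = 2; p/q = (2·4 + 3)/(2·1 + 1) = 11/3; p² − 14·q² = 121 − 126 = -5.
  k = 3: m = 2, d = 5, a = ⌊(3 + 2)/5⌋ = 1; p/q = (1·11 + 4)/(1·3 + 1) = 15/4; p² − 14·q² = 225 − 224 = 1.
  The first convergent with p² − 14·q² = 1 gives the fundamental solution (x₁, y₁) = (15, 4).
Step 2: Apply the recurrence (x_{n+1}, y_{n+1}) = (x₁x_n + 14y₁y_n, x₁y_n + y₁x_n) repeatedly.
  From (x_1, y_1) = (15, 4): x_2 = 15·15 + 14·4·4 = 449; y_2 = 15·4 + 4·15 = 120.
  From (x_2, y_2) = (449, 120): x_3 = 15·449 + 14·4·120 = 13455; y_3 = 15·120 + 4·449 = 3596.
  From (x_3, y_3) = (13455, 3596): x_4 = 15·13455 + 14·4·3596 = 403201; y_4 = 15·3596 + 4·13455 = 107760.
  From (x_4, y_4) = (403201, 107760): x_5 = 15·403201 + 14·4·107760 = 12082575; y_5 = 15·107760 + 4·403201 = 3229204.
  From (x_5, y_5) = (12082575, 3229204): x_6 = 15·12082575 + 14·4·3229204 = 362074049; y_6 = 15·3229204 + 4·12082575 = 96768360.
Step 3: Verify x_6² - 14·y_6² = 131097616959254401 - 131097616959254400 = 1 (should be 1). ✓

(x_1, y_1) = (15, 4); (x_6, y_6) = (362074049, 96768360).


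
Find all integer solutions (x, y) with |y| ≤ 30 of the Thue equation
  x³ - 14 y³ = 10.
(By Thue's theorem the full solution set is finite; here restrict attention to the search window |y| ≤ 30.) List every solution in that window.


The equation is x³ - 14y³ = 10. For fixed y, x³ = 14·y³ + 10, so a solution requires the RHS to be a perfect cube.
Strategy: iterate y from -30 to 30, compute RHS = 14·y³ + 10, and check whether it is a (positive or negative) perfect cube.
Check small values of y:
  y = 0: RHS = 10 is not a perfect cube.
  y = 1: RHS = 24 is not a perfect cube.
  y = -1: RHS = -4 is not a perfect cube.
  y = 2: RHS = 122 is not a perfect cube.
  y = -2: RHS = -102 is not a perfect cube.
  y = 3: RHS = 388 is not a perfect cube.
  y = -3: RHS = -368 is not a perfect cube.
Continuing the search up to |y| = 30 finds no solutions either.
No (x, y) in the scanned range satisfies the equation.

No integer solutions with |y| ≤ 30.


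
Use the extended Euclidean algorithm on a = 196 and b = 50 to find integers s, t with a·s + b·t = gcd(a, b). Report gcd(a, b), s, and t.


Euclidean algorithm on (196, 50) — divide until remainder is 0:
  196 = 3 · 50 + 46
  50 = 1 · 46 + 4
  46 = 11 · 4 + 2
  4 = 2 · 2 + 0
gcd(196, 50) = 2.
Track Bezout coefficients alongside the remainders: start with r₀ = 196 = a·1 + b·0 (s = 1, t = 0) and r₁ = 50 = a·0 + b·1 (s = 0, t = 1); each new remainder r_{k+1} = r_{k-1} − q_k·r_k inherits s_{k+1} = s_{k-1} − q_k·s_k, t_{k+1} = t_{k-1} − q_k·t_k, so r_k = a·s_k + b·t_k at every step:
  q = 3: r = 46, s = 1 − 3·0 = 1, t = 0 − 3·1 = -3  (check: 196·1 + 50·(-3) = 46)
  q = 1: r = 4, s = 0 − 1·1 = -1, t = 1 − 1·(-3) = 4  (check: 196·(-1) + 50·4 = 4)
  q = 11: r = 2, s = 1 − 11·(-1) = 12, t = -3 − 11·4 = -47  (check: 196·12 + 50·(-47) = 2)
The row with r = 2 (the gcd) gives the Bezout coefficients s = 12, t = -47.
Result: 196 · (12) + 50 · (-47) = 2.

gcd(196, 50) = 2; s = 12, t = -47 (check: 196·12 + 50·(-47) = 2).


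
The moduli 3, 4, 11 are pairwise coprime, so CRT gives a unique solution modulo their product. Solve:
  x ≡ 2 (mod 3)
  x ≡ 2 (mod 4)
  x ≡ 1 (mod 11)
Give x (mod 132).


Moduli 3, 4, 11 are pairwise coprime; by CRT there is a unique solution modulo M = 3 · 4 · 11 = 132.
Solve pairwise, accumulating the modulus:
  Start with x ≡ 2 (mod 3).
  Combine with x ≡ 2 (mod 4): since gcd(3, 4) = 1, we get a unique residue mod 12.
    Write x = 2 + 3·t and substitute into x ≡ 2 (mod 4): 3·t ≡ 2 − 2 = 0 (mod 4).
    The inverse of 3 mod 4 is 3 (since 3·3 = 9 = 2·4 + 1), so t ≡ 3·0 = 0 ≡ 0 (mod 4).
    Then x = 2 + 3·0 = 2, valid modulo lcm(3, 4) = 12: x ≡ 2 (mod 12).
  Combine with x ≡ 1 (mod 11): since gcd(12, 11) = 1, we get a unique residue mod 132.
    Write x = 2 + 12·t and substitute into x ≡ 1 (mod 11): 12·t ≡ 1 − 2 = -1 (mod 11).
    Reduce coefficients mod 11: 1·t ≡ 10 (mod 11).
    So t ≡ 10 (mod 11).
    Then x = 2 + 12·10 = 122, valid modulo lcm(12, 11) = 132: x ≡ 122 (mod 132).
Verify: 122 mod 3 = 2 ✓, 122 mod 4 = 2 ✓, 122 mod 11 = 1 ✓.

x ≡ 122 (mod 132).


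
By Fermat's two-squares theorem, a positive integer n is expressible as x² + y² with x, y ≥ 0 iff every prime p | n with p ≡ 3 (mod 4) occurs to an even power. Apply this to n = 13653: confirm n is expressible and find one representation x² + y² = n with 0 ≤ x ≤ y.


Step 1: Factor n = 13653 = 3^2 · 37 · 41.
Step 2: Check the mod-4 condition on each prime factor: 3 ≡ 3 (mod 4), exponent 2 (must be even); 37 ≡ 1 (mod 4), exponent 1; 41 ≡ 1 (mod 4), exponent 1.
All primes ≡ 3 (mod 4) appear to even exponent (or don't appear), so by the two-squares theorem n IS expressible as a sum of two squares.
Step 3: Build a representation. Group n = k² · m with k = 3 and m = 37 · 41 = 1517 (a product of primes ≡ 1 (mod 4)); a representation of m scales to one of n via (k·x)² + (k·y)² = k²(x² + y²). Each prime p ≡ 1 (mod 4) is itself a sum of two squares; find a² by testing p − a² for a perfect square:
  37: 37 − 1² = 36 = 6² ⇒ 37 = 1² + 6².
  41: 41 − 1² = 40, 41 − 2² = 37, 41 − 3² = 32, 41 − 4² = 25 = 5² ⇒ 41 = 4² + 5².
  Combine using the Brahmagupta–Fibonacci identity (a² + b²)(c² + d²) = (ac − bd)² + (ad + bc)² = (ac + bd)² + (ad − bc)²:
  37 · 41 = 1517: from (1² + 6²)(4² + 5²), take (1·4 − 6·5, 1·5 + 6·4) = (4 − 30, 5 + 24) = (-26, 29); dropping signs (only squares matter) gives (26, 29); check 26² + 29² = 676 + 841 = 1517 ✓.
  Scale by k = 3: (3·26, 3·29) = (78, 87).
Step 4: Order so x ≤ y and verify: 78² + 87² = 6084 + 7569 = 13653 = n. ✓

n = 13653 = 78² + 87² (one valid representation with x ≤ y).


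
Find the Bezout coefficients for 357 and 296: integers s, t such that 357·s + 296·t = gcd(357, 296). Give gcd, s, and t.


Euclidean algorithm on (357, 296) — divide until remainder is 0:
  357 = 1 · 296 + 61
  296 = 4 · 61 + 52
  61 = 1 · 52 + 9
  52 = 5 · 9 + 7
  9 = 1 · 7 + 2
  7 = 3 · 2 + 1
  2 = 2 · 1 + 0
gcd(357, 296) = 1.
Track Bezout coefficients alongside the remainders: start with r₀ = 357 = a·1 + b·0 (s = 1, t = 0) and r₁ = 296 = a·0 + b·1 (s = 0, t = 1); each new remainder r_{k+1} = r_{k-1} − q_k·r_k inherits s_{k+1} = s_{k-1} − q_k·s_k, t_{k+1} = t_{k-1} − q_k·t_k, so r_k = a·s_k + b·t_k at every step:
  q = 1: r = 61, s = 1 − 1·0 = 1, t = 0 − 1·1 = -1  (check: 357·1 + 296·(-1) = 61)
  q = 4: r = 52, s = 0 − 4·1 = -4, t = 1 − 4·(-1) = 5  (check: 357·(-4) + 296·5 = 52)
  q = 1: r = 9, s = 1 − 1·(-4) = 5, t = -1 − 1·5 = -6  (check: 357·5 + 296·(-6) = 9)
  q = 5: r = 7, s = -4 − 5·5 = -29, t = 5 − 5·(-6) = 35  (check: 357·(-29) + 296·35 = 7)
  q = 1: r = 2, s = 5 − 1·(-29) = 34, t = -6 − 1·35 = -41  (check: 357·34 + 296·(-41) = 2)
  q = 3: r = 1, s = -29 − 3·34 = -131, t = 35 − 3·(-41) = 158  (check: 357·(-131) + 296·158 = 1)
The row with r = 1 (the gcd) gives the Bezout coefficients s = -131, t = 158.
Result: 357 · (-131) + 296 · (158) = 1.

gcd(357, 296) = 1; s = -131, t = 158 (check: 357·(-131) + 296·158 = 1).


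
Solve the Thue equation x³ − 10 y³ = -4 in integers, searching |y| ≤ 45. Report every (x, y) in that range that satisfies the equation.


The equation is x³ - 10y³ = -4. For fixed y, x³ = 10·y³ − 4, so a solution requires the RHS to be a perfect cube.
Strategy: iterate y from -45 to 45, compute RHS = 10·y³ − 4, and check whether it is a (positive or negative) perfect cube.
Check small values of y:
  y = 0: RHS = -4 is not a perfect cube.
  y = 1: RHS = 6 is not a perfect cube.
  y = -1: RHS = -14 is not a perfect cube.
  y = 2: RHS = 76 is not a perfect cube.
  y = -2: RHS = -84 is not a perfect cube.
  y = 3: RHS = 266 is not a perfect cube.
  y = -3: RHS = -274 is not a perfect cube.
Continuing the search up to |y| = 45 finds no solutions either.
No (x, y) in the scanned range satisfies the equation.

No integer solutions with |y| ≤ 45.


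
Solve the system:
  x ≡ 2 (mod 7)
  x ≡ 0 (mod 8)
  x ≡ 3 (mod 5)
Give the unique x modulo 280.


Moduli 7, 8, 5 are pairwise coprime; by CRT there is a unique solution modulo M = 7 · 8 · 5 = 280.
Solve pairwise, accumulating the modulus:
  Start with x ≡ 2 (mod 7).
  Combine with x ≡ 0 (mod 8): since gcd(7, 8) = 1, we get a unique residue mod 56.
    Write x = 2 + 7·t and substitute into x ≡ 0 (mod 8): 7·t ≡ 0 − 2 = -2 (mod 8).
    Reduce coefficients mod 8: 7·t ≡ 6 (mod 8).
    The inverse of 7 mod 8 is 7 (since 7·7 = 49 = 6·8 + 1), so t ≡ 7·6 = 42 ≡ 2 (mod 8).
    Then x = 2 + 7·2 = 16, valid modulo lcm(7, 8) = 56: x ≡ 16 (mod 56).
  Combine with x ≡ 3 (mod 5): since gcd(56, 5) = 1, we get a unique residue mod 280.
    Write x = 16 + 56·t and substitute into x ≡ 3 (mod 5): 56·t ≡ 3 − 16 = -13 (mod 5).
    Reduce coefficients mod 5: 1·t ≡ 2 (mod 5).
    So t ≡ 2 (mod 5).
    Then x = 16 + 56·2 = 128, valid modulo lcm(56, 5) = 280: x ≡ 128 (mod 280).
Verify: 128 mod 7 = 2 ✓, 128 mod 8 = 0 ✓, 128 mod 5 = 3 ✓.

x ≡ 128 (mod 280).


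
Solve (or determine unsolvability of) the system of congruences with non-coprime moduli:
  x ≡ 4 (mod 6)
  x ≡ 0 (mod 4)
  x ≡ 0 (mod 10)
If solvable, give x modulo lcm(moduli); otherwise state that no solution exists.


Moduli 6, 4, 10 are not pairwise coprime, so CRT works modulo lcm(m_i) when all pairwise compatibility conditions hold.
Pairwise compatibility: gcd(m_i, m_j) must divide a_i - a_j for every pair.
Merge one congruence at a time:
  Start: x ≡ 4 (mod 6).
  Combine with x ≡ 0 (mod 4): gcd(6, 4) = 2; 0 - 4 = -4, which IS divisible by 2, so compatible.
    Write x = 4 + 6·t and substitute into x ≡ 0 (mod 4): 6·t ≡ 0 − 4 = -4 (mod 4).
    Divide the congruence (and modulus) by g = 2: 3·t ≡ -2 (mod 2).
    Reduce coefficients mod 2: 1·t ≡ 0 (mod 2).
    So t ≡ 0 (mod 2).
    Then x = 4 + 6·0 = 4, valid modulo lcm(6, 4) = 12: x ≡ 4 (mod 12).
  Combine with x ≡ 0 (mod 10): gcd(12, 10) = 2; 0 - 4 = -4, which IS divisible by 2, so compatible.
    Write x = 4 + 12·t and substitute into x ≡ 0 (mod 10): 12·t ≡ 0 − 4 = -4 (mod 10).
    Divide the congruence (and modulus) by g = 2: 6·t ≡ -2 (mod 5).
    Reduce coefficients mod 5: 1·t ≡ 3 (mod 5).
    So t ≡ 3 (mod 5).
    Then x = 4 + 12·3 = 40, valid modulo lcm(12, 10) = 60: x ≡ 40 (mod 60).
Verify: 40 mod 6 = 4, 40 mod 4 = 0, 40 mod 10 = 0.

x ≡ 40 (mod 60).


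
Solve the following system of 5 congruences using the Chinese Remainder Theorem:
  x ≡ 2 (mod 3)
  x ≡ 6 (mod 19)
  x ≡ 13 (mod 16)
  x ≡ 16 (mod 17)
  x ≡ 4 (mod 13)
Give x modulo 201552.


Product of moduli M = 3 · 19 · 16 · 17 · 13 = 201552.
Merge one congruence at a time:
  Start: x ≡ 2 (mod 3).
  Combine with x ≡ 6 (mod 19); new modulus lcm = 57.
    Write x = 2 + 3·t and substitute into x ≡ 6 (mod 19): 3·t ≡ 6 − 2 = 4 (mod 19).
    The inverse of 3 mod 19 is 13 (since 3·13 = 39 = 2·19 + 1), so t ≡ 13·4 = 52 ≡ 14 (mod 19).
    Then x = 2 + 3·14 = 44, valid modulo lcm(3, 19) = 57: x ≡ 44 (mod 57).
  Combine with x ≡ 13 (mod 16); new modulus lcm = 912.
    Write x = 44 + 57·t and substitute into x ≡ 13 (mod 16): 57·t ≡ 13 − 44 = -31 (mod 16).
    Reduce coefficients mod 16: 9·t ≡ 1 (mod 16).
    The inverse of 9 mod 16 is 9 (since 9·9 = 81 = 5·16 + 1), so t ≡ 9·1 = 9 ≡ 9 (mod 16).
    Then x = 44 + 57·9 = 557, valid modulo lcm(57, 16) = 912: x ≡ 557 (mod 912).
  Combine with x ≡ 16 (mod 17); new modulus lcm = 15504.
    Write x = 557 + 912·t and substitute into x ≡ 16 (mod 17): 912·t ≡ 16 − 557 = -541 (mod 17).
    Reduce coefficients mod 17: 11·t ≡ 3 (mod 17).
    The inverse of 11 mod 17 is 14 (since 11·14 = 154 = 9·17 + 1), so t ≡ 14·3 = 42 ≡ 8 (mod 17).
    Then x = 557 + 912·8 = 7853, valid modulo lcm(912, 17) = 15504: x ≡ 7853 (mod 15504).
  Combine with x ≡ 4 (mod 13); new modulus lcm = 201552.
    Write x = 7853 + 15504·t and substitute into x ≡ 4 (mod 13): 15504·t ≡ 4 − 7853 = -7849 (mod 13).
    Reduce coefficients mod 13: 8·t ≡ 3 (mod 13).
    The inverse of 8 mod 13 is 5 (since 8·5 = 40 = 3·13 + 1), so t ≡ 5·3 = 15 ≡ 2 (mod 13).
    Then x = 7853 + 15504·2 = 38861, valid modulo lcm(15504, 13) = 201552: x ≡ 38861 (mod 201552).
Verify against each original: 38861 mod 3 = 2, 38861 mod 19 = 6, 38861 mod 16 = 13, 38861 mod 17 = 16, 38861 mod 13 = 4.

x ≡ 38861 (mod 201552).


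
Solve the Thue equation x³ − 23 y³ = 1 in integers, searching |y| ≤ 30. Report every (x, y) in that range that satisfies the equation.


The equation is x³ - 23y³ = 1. For fixed y, x³ = 23·y³ + 1, so a solution requires the RHS to be a perfect cube.
Strategy: iterate y from -30 to 30, compute RHS = 23·y³ + 1, and check whether it is a (positive or negative) perfect cube.
Check small values of y:
  y = 0: RHS = 1 = (1)³ ⇒ x = 1 works.
  y = 1: RHS = 24 is not a perfect cube.
  y = -1: RHS = -22 is not a perfect cube.
  y = 2: RHS = 185 is not a perfect cube.
  y = -2: RHS = -183 is not a perfect cube.
  y = 3: RHS = 622 is not a perfect cube.
  y = -3: RHS = -620 is not a perfect cube.
Continuing the search up to |y| = 30 finds no further solutions beyond those listed.
Collected solutions: (1, 0).

Solutions (with |y| ≤ 30): (1, 0).


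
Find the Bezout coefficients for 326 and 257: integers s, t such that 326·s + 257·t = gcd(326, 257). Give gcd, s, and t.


Euclidean algorithm on (326, 257) — divide until remainder is 0:
  326 = 1 · 257 + 69
  257 = 3 · 69 + 50
  69 = 1 · 50 + 19
  50 = 2 · 19 + 12
  19 = 1 · 12 + 7
  12 = 1 · 7 + 5
  7 = 1 · 5 + 2
  5 = 2 · 2 + 1
  2 = 2 · 1 + 0
gcd(326, 257) = 1.
Track Bezout coefficients alongside the remainders: start with r₀ = 326 = a·1 + b·0 (s = 1, t = 0) and r₁ = 257 = a·0 + b·1 (s = 0, t = 1); each new remainder r_{k+1} = r_{k-1} − q_k·r_k inherits s_{k+1} = s_{k-1} − q_k·s_k, t_{k+1} = t_{k-1} − q_k·t_k, so r_k = a·s_k + b·t_k at every step:
  q = 1: r = 69, s = 1 − 1·0 = 1, t = 0 − 1·1 = -1  (check: 326·1 + 257·(-1) = 69)
  q = 3: r = 50, s = 0 − 3·1 = -3, t = 1 − 3·(-1) = 4  (check: 326·(-3) + 257·4 = 50)
  q = 1: r = 19, s = 1 − 1·(-3) = 4, t = -1 − 1·4 = -5  (check: 326·4 + 257·(-5) = 19)
  q = 2: r = 12, s = -3 − 2·4 = -11, t = 4 − 2·(-5) = 14  (check: 326·(-11) + 257·14 = 12)
  q = 1: r = 7, s = 4 − 1·(-11) = 15, t = -5 − 1·14 = -19  (check: 326·15 + 257·(-19) = 7)
  q = 1: r = 5, s = -11 − 1·15 = -26, t = 14 − 1·(-19) = 33  (check: 326·(-26) + 257·33 = 5)
  q = 1: r = 2, s = 15 − 1·(-26) = 41, t = -19 − 1·33 = -52  (check: 326·41 + 257·(-52) = 2)
  q = 2: r = 1, s = -26 − 2·41 = -108, t = 33 − 2·(-52) = 137  (check: 326·(-108) + 257·137 = 1)
The row with r = 1 (the gcd) gives the Bezout coefficients s = -108, t = 137.
Result: 326 · (-108) + 257 · (137) = 1.

gcd(326, 257) = 1; s = -108, t = 137 (check: 326·(-108) + 257·137 = 1).


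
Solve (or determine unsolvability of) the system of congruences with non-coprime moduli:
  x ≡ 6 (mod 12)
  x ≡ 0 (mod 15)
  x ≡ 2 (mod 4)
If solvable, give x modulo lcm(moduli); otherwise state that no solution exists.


Moduli 12, 15, 4 are not pairwise coprime, so CRT works modulo lcm(m_i) when all pairwise compatibility conditions hold.
Pairwise compatibility: gcd(m_i, m_j) must divide a_i - a_j for every pair.
Merge one congruence at a time:
  Start: x ≡ 6 (mod 12).
  Combine with x ≡ 0 (mod 15): gcd(12, 15) = 3; 0 - 6 = -6, which IS divisible by 3, so compatible.
    Write x = 6 + 12·t and substitute into x ≡ 0 (mod 15): 12·t ≡ 0 − 6 = -6 (mod 15).
    Divide the congruence (and modulus) by g = 3: 4·t ≡ -2 (mod 5).
    Reduce coefficients mod 5: 4·t ≡ 3 (mod 5).
    The inverse of 4 mod 5 is 4 (since 4·4 = 16 = 3·5 + 1), so t ≡ 4·3 = 12 ≡ 2 (mod 5).
    Then x = 6 + 12·2 = 30, valid modulo lcm(12, 15) = 60: x ≡ 30 (mod 60).
  Combine with x ≡ 2 (mod 4): gcd(60, 4) = 4; 2 - 30 = -28, which IS divisible by 4, so compatible.
    Write x = 30 + 60·t and substitute into x ≡ 2 (mod 4): 60·t ≡ 2 − 30 = -28 (mod 4).
    Divide the congruence (and modulus) by g = 4: 15·t ≡ -7 (mod 1).
    Modulo 1 every t works; take t = 0.
    Then x = 30 + 60·0 = 30, valid modulo lcm(60, 4) = 60: x ≡ 30 (mod 60).
Verify: 30 mod 12 = 6, 30 mod 15 = 0, 30 mod 4 = 2.

x ≡ 30 (mod 60).


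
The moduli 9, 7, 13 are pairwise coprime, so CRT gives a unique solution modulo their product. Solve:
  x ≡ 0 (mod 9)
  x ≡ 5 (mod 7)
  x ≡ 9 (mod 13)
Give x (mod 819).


Moduli 9, 7, 13 are pairwise coprime; by CRT there is a unique solution modulo M = 9 · 7 · 13 = 819.
Solve pairwise, accumulating the modulus:
  Start with x ≡ 0 (mod 9).
  Combine with x ≡ 5 (mod 7): since gcd(9, 7) = 1, we get a unique residue mod 63.
    Write x = 0 + 9·t and substitute into x ≡ 5 (mod 7): 9·t ≡ 5 − 0 = 5 (mod 7).
    Reduce coefficients mod 7: 2·t ≡ 5 (mod 7).
    The inverse of 2 mod 7 is 4 (since 2·4 = 8 = 1·7 + 1), so t ≡ 4·5 = 20 ≡ 6 (mod 7).
    Then x = 0 + 9·6 = 54, valid modulo lcm(9, 7) = 63: x ≡ 54 (mod 63).
  Combine with x ≡ 9 (mod 13): since gcd(63, 13) = 1, we get a unique residue mod 819.
    Write x = 54 + 63·t and substitute into x ≡ 9 (mod 13): 63·t ≡ 9 − 54 = -45 (mod 13).
    Reduce coefficients mod 13: 11·t ≡ 7 (mod 13).
    The inverse of 11 mod 13 is 6 (since 11·6 = 66 = 5·13 + 1), so t ≡ 6·7 = 42 ≡ 3 (mod 13).
    Then x = 54 + 63·3 = 243, valid modulo lcm(63, 13) = 819: x ≡ 243 (mod 819).
Verify: 243 mod 9 = 0 ✓, 243 mod 7 = 5 ✓, 243 mod 13 = 9 ✓.

x ≡ 243 (mod 819).


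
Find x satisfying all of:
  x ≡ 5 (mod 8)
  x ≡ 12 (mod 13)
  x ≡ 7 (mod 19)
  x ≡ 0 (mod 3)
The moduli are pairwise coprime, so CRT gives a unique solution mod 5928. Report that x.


Product of moduli M = 8 · 13 · 19 · 3 = 5928.
Merge one congruence at a time:
  Start: x ≡ 5 (mod 8).
  Combine with x ≡ 12 (mod 13); new modulus lcm = 104.
    Write x = 5 + 8·t and substitute into x ≡ 12 (mod 13): 8·t ≡ 12 − 5 = 7 (mod 13).
    The inverse of 8 mod 13 is 5 (since 8·5 = 40 = 3·13 + 1), so t ≡ 5·7 = 35 ≡ 9 (mod 13).
    Then x = 5 + 8·9 = 77, valid modulo lcm(8, 13) = 104: x ≡ 77 (mod 104).
  Combine with x ≡ 7 (mod 19); new modulus lcm = 1976.
    Write x = 77 + 104·t and substitute into x ≡ 7 (mod 19): 104·t ≡ 7 − 77 = -70 (mod 19).
    Reduce coefficients mod 19: 9·t ≡ 6 (mod 19).
    The inverse of 9 mod 19 is 17 (since 9·17 = 153 = 8·19 + 1), so t ≡ 17·6 = 102 ≡ 7 (mod 19).
    Then x = 77 + 104·7 = 805, valid modulo lcm(104, 19) = 1976: x ≡ 805 (mod 1976).
  Combine with x ≡ 0 (mod 3); new modulus lcm = 5928.
    Write x = 805 + 1976·t and substitute into x ≡ 0 (mod 3): 1976·t ≡ 0 − 805 = -805 (mod 3).
    Reduce coefficients mod 3: 2·t ≡ 2 (mod 3).
    The inverse of 2 mod 3 is 2 (since 2·2 = 4 = 1·3 + 1), so t ≡ 2·2 = 4 ≡ 1 (mod 3).
    Then x = 805 + 1976·1 = 2781, valid modulo lcm(1976, 3) = 5928: x ≡ 2781 (mod 5928).
Verify against each original: 2781 mod 8 = 5, 2781 mod 13 = 12, 2781 mod 19 = 7, 2781 mod 3 = 0.

x ≡ 2781 (mod 5928).


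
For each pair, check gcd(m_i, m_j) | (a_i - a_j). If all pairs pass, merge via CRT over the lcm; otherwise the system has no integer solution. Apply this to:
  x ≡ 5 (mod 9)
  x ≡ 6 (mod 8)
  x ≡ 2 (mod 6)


Moduli 9, 8, 6 are not pairwise coprime, so CRT works modulo lcm(m_i) when all pairwise compatibility conditions hold.
Pairwise compatibility: gcd(m_i, m_j) must divide a_i - a_j for every pair.
Merge one congruence at a time:
  Start: x ≡ 5 (mod 9).
  Combine with x ≡ 6 (mod 8): gcd(9, 8) = 1; 6 - 5 = 1, which IS divisible by 1, so compatible.
    Write x = 5 + 9·t and substitute into x ≡ 6 (mod 8): 9·t ≡ 6 − 5 = 1 (mod 8).
    Reduce coefficients mod 8: 1·t ≡ 1 (mod 8).
    So t ≡ 1 (mod 8).
    Then x = 5 + 9·1 = 14, valid modulo lcm(9, 8) = 72: x ≡ 14 (mod 72).
  Combine with x ≡ 2 (mod 6): gcd(72, 6) = 6; 2 - 14 = -12, which IS divisible by 6, so compatible.
    Write x = 14 + 72·t and substitute into x ≡ 2 (mod 6): 72·t ≡ 2 − 14 = -12 (mod 6).
    Divide the congruence (and modulus) by g = 6: 12·t ≡ -2 (mod 1).
    Modulo 1 every t works; take t = 0.
    Then x = 14 + 72·0 = 14, valid modulo lcm(72, 6) = 72: x ≡ 14 (mod 72).
Verify: 14 mod 9 = 5, 14 mod 8 = 6, 14 mod 6 = 2.

x ≡ 14 (mod 72).


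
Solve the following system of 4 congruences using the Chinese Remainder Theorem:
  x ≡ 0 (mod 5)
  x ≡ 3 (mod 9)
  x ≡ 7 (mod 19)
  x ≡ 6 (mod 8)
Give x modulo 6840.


Product of moduli M = 5 · 9 · 19 · 8 = 6840.
Merge one congruence at a time:
  Start: x ≡ 0 (mod 5).
  Combine with x ≡ 3 (mod 9); new modulus lcm = 45.
    Write x = 0 + 5·t and substitute into x ≡ 3 (mod 9): 5·t ≡ 3 − 0 = 3 (mod 9).
    The inverse of 5 mod 9 is 2 (since 5·2 = 10 = 1·9 + 1), so t ≡ 2·3 = 6 ≡ 6 (mod 9).
    Then x = 0 + 5·6 = 30, valid modulo lcm(5, 9) = 45: x ≡ 30 (mod 45).
  Combine with x ≡ 7 (mod 19); new modulus lcm = 855.
    Write x = 30 + 45·t and substitute into x ≡ 7 (mod 19): 45·t ≡ 7 − 30 = -23 (mod 19).
    Reduce coefficients mod 19: 7·t ≡ 15 (mod 19).
    The inverse of 7 mod 19 is 11 (since 7·11 = 77 = 4·19 + 1), so t ≡ 11·15 = 165 ≡ 13 (mod 19).
    Then x = 30 + 45·13 = 615, valid modulo lcm(45, 19) = 855: x ≡ 615 (mod 855).
  Combine with x ≡ 6 (mod 8); new modulus lcm = 6840.
    Write x = 615 + 855·t and substitute into x ≡ 6 (mod 8): 855·t ≡ 6 − 615 = -609 (mod 8).
    Reduce coefficients mod 8: 7·t ≡ 7 (mod 8).
    The inverse of 7 mod 8 is 7 (since 7·7 = 49 = 6·8 + 1), so t ≡ 7·7 = 49 ≡ 1 (mod 8).
    Then x = 615 + 855·1 = 1470, valid modulo lcm(855, 8) = 6840: x ≡ 1470 (mod 6840).
Verify against each original: 1470 mod 5 = 0, 1470 mod 9 = 3, 1470 mod 19 = 7, 1470 mod 8 = 6.

x ≡ 1470 (mod 6840).


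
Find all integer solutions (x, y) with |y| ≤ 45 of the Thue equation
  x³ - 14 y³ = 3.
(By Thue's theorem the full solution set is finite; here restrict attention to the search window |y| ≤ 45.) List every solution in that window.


The equation is x³ - 14y³ = 3. For fixed y, x³ = 14·y³ + 3, so a solution requires the RHS to be a perfect cube.
Strategy: iterate y from -45 to 45, compute RHS = 14·y³ + 3, and check whether it is a (positive or negative) perfect cube.
Check small values of y:
  y = 0: RHS = 3 is not a perfect cube.
  y = 1: RHS = 17 is not a perfect cube.
  y = -1: RHS = -11 is not a perfect cube.
  y = 2: RHS = 115 is not a perfect cube.
  y = -2: RHS = -109 is not a perfect cube.
  y = 3: RHS = 381 is not a perfect cube.
  y = -3: RHS = -375 is not a perfect cube.
Continuing the search up to |y| = 45 finds no solutions either.
No (x, y) in the scanned range satisfies the equation.

No integer solutions with |y| ≤ 45.


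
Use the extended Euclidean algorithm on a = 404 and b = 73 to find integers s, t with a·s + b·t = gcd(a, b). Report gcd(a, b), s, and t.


Euclidean algorithm on (404, 73) — divide until remainder is 0:
  404 = 5 · 73 + 39
  73 = 1 · 39 + 34
  39 = 1 · 34 + 5
  34 = 6 · 5 + 4
  5 = 1 · 4 + 1
  4 = 4 · 1 + 0
gcd(404, 73) = 1.
Track Bezout coefficients alongside the remainders: start with r₀ = 404 = a·1 + b·0 (s = 1, t = 0) and r₁ = 73 = a·0 + b·1 (s = 0, t = 1); each new remainder r_{k+1} = r_{k-1} − q_k·r_k inherits s_{k+1} = s_{k-1} − q_k·s_k, t_{k+1} = t_{k-1} − q_k·t_k, so r_k = a·s_k + b·t_k at every step:
  q = 5: r = 39, s = 1 − 5·0 = 1, t = 0 − 5·1 = -5  (check: 404·1 + 73·(-5) = 39)
  q = 1: r = 34, s = 0 − 1·1 = -1, t = 1 − 1·(-5) = 6  (check: 404·(-1) + 73·6 = 34)
  q = 1: r = 5, s = 1 − 1·(-1) = 2, t = -5 − 1·6 = -11  (check: 404·2 + 73·(-11) = 5)
  q = 6: r = 4, s = -1 − 6·2 = -13, t = 6 − 6·(-11) = 72  (check: 404·(-13) + 73·72 = 4)
  q = 1: r = 1, s = 2 − 1·(-13) = 15, t = -11 − 1·72 = -83  (check: 404·15 + 73·(-83) = 1)
The row with r = 1 (the gcd) gives the Bezout coefficients s = 15, t = -83.
Result: 404 · (15) + 73 · (-83) = 1.

gcd(404, 73) = 1; s = 15, t = -83 (check: 404·15 + 73·(-83) = 1).


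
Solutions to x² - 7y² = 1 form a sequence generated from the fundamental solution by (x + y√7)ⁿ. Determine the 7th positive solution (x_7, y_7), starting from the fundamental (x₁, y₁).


Step 1: Find the fundamental solution (x₁, y₁) of x² - 7y² = 1.
  Expand √7 as a continued fraction. a₀ = ⌊√7⌋ = 2; iterate m_{k+1} = d_k·a_k − m_k, d_{k+1} = (7 − m_{k+1}²)/d_k, a_{k+1} = ⌊(a₀ + m_{k+1})/d_{k+1}⌋ (starting m₀ = 0, d₀ = 1), with convergents p_k = a_k·p_{k-1} + p_{k-2}, q_k = a_k·q_{k-1} + q_{k-2} (p₋₁ = 1, q₋₁ = 0):
  k = 0: a₀ = 2; p₀/q₀ = 2/1; p₀² − 7·q₀² = 4 − 7 = -3.
  k = 1: m = 2, d = 3, a = ⌊(2 + 2)/3⌋ = 1; p/q = (1·2 + 1)/(1·1 + 0) = 3/1; p² − 7·q² = 9 − 7 = 2.
  k = 2: m = 1, d = 2, a = ⌊(2 + 1)/2⌋ = 1; p/q = (1·3 + 2)/(1·1 + 1) = 5/2; p² − 7·q² = 25 − 28 = -3.
  k = 3: m = 1, d = 3, a = ⌊(2 + 1)/3⌋ = 1; p/q = (1·5 + 3)/(1·2 + 1) = 8/3; p² − 7·q² = 64 − 63 = 1.
  The first convergent with p² − 7·q² = 1 gives the fundamental solution (x₁, y₁) = (8, 3).
Step 2: Apply the recurrence (x_{n+1}, y_{n+1}) = (x₁x_n + 7y₁y_n, x₁y_n + y₁x_n) repeatedly.
  From (x_1, y_1) = (8, 3): x_2 = 8·8 + 7·3·3 = 127; y_2 = 8·3 + 3·8 = 48.
  From (x_2, y_2) = (127, 48): x_3 = 8·127 + 7·3·48 = 2024; y_3 = 8·48 + 3·127 = 765.
  From (x_3, y_3) = (2024, 765): x_4 = 8·2024 + 7·3·765 = 32257; y_4 = 8·765 + 3·2024 = 12192.
  From (x_4, y_4) = (32257, 12192): x_5 = 8·32257 + 7·3·12192 = 514088; y_5 = 8·12192 + 3·32257 = 194307.
  From (x_5, y_5) = (514088, 194307): x_6 = 8·514088 + 7·3·194307 = 8193151; y_6 = 8·194307 + 3·514088 = 3096720.
  From (x_6, y_6) = (8193151, 3096720): x_7 = 8·8193151 + 7·3·3096720 = 130576328; y_7 = 8·3096720 + 3·8193151 = 49353213.
Step 3: Verify x_7² - 7·y_7² = 17050177433963584 - 17050177433963583 = 1 (should be 1). ✓

(x_1, y_1) = (8, 3); (x_7, y_7) = (130576328, 49353213).


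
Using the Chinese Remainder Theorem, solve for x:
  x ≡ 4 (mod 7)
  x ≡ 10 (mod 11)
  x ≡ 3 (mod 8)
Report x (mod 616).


Moduli 7, 11, 8 are pairwise coprime; by CRT there is a unique solution modulo M = 7 · 11 · 8 = 616.
Solve pairwise, accumulating the modulus:
  Start with x ≡ 4 (mod 7).
  Combine with x ≡ 10 (mod 11): since gcd(7, 11) = 1, we get a unique residue mod 77.
    Write x = 4 + 7·t and substitute into x ≡ 10 (mod 11): 7·t ≡ 10 − 4 = 6 (mod 11).
    The inverse of 7 mod 11 is 8 (since 7·8 = 56 = 5·11 + 1), so t ≡ 8·6 = 48 ≡ 4 (mod 11).
    Then x = 4 + 7·4 = 32, valid modulo lcm(7, 11) = 77: x ≡ 32 (mod 77).
  Combine with x ≡ 3 (mod 8): since gcd(77, 8) = 1, we get a unique residue mod 616.
    Write x = 32 + 77·t and substitute into x ≡ 3 (mod 8): 77·t ≡ 3 − 32 = -29 (mod 8).
    Reduce coefficients mod 8: 5·t ≡ 3 (mod 8).
    The inverse of 5 mod 8 is 5 (since 5·5 = 25 = 3·8 + 1), so t ≡ 5·3 = 15 ≡ 7 (mod 8).
    Then x = 32 + 77·7 = 571, valid modulo lcm(77, 8) = 616: x ≡ 571 (mod 616).
Verify: 571 mod 7 = 4 ✓, 571 mod 11 = 10 ✓, 571 mod 8 = 3 ✓.

x ≡ 571 (mod 616).


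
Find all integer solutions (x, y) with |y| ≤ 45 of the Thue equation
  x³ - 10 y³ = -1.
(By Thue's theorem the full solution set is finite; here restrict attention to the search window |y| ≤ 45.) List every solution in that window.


The equation is x³ - 10y³ = -1. For fixed y, x³ = 10·y³ − 1, so a solution requires the RHS to be a perfect cube.
Strategy: iterate y from -45 to 45, compute RHS = 10·y³ − 1, and check whether it is a (positive or negative) perfect cube.
Check small values of y:
  y = 0: RHS = -1 = (-1)³ ⇒ x = -1 works.
  y = 1: RHS = 9 is not a perfect cube.
  y = -1: RHS = -11 is not a perfect cube.
  y = 2: RHS = 79 is not a perfect cube.
  y = -2: RHS = -81 is not a perfect cube.
  y = 3: RHS = 269 is not a perfect cube.
  y = -3: RHS = -271 is not a perfect cube.
Continuing the search up to |y| = 45 finds no further solutions beyond those listed.
Collected solutions: (-1, 0).

Solutions (with |y| ≤ 45): (-1, 0).


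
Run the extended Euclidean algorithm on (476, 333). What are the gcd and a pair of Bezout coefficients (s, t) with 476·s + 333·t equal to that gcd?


Euclidean algorithm on (476, 333) — divide until remainder is 0:
  476 = 1 · 333 + 143
  333 = 2 · 143 + 47
  143 = 3 · 47 + 2
  47 = 23 · 2 + 1
  2 = 2 · 1 + 0
gcd(476, 333) = 1.
Track Bezout coefficients alongside the remainders: start with r₀ = 476 = a·1 + b·0 (s = 1, t = 0) and r₁ = 333 = a·0 + b·1 (s = 0, t = 1); each new remainder r_{k+1} = r_{k-1} − q_k·r_k inherits s_{k+1} = s_{k-1} − q_k·s_k, t_{k+1} = t_{k-1} − q_k·t_k, so r_k = a·s_k + b·t_k at every step:
  q = 1: r = 143, s = 1 − 1·0 = 1, t = 0 − 1·1 = -1  (check: 476·1 + 333·(-1) = 143)
  q = 2: r = 47, s = 0 − 2·1 = -2, t = 1 − 2·(-1) = 3  (check: 476·(-2) + 333·3 = 47)
  q = 3: r = 2, s = 1 − 3·(-2) = 7, t = -1 − 3·3 = -10  (check: 476·7 + 333·(-10) = 2)
  q = 23: r = 1, s = -2 − 23·7 = -163, t = 3 − 23·(-10) = 233  (check: 476·(-163) + 333·233 = 1)
The row with r = 1 (the gcd) gives the Bezout coefficients s = -163, t = 233.
Result: 476 · (-163) + 333 · (233) = 1.

gcd(476, 333) = 1; s = -163, t = 233 (check: 476·(-163) + 333·233 = 1).


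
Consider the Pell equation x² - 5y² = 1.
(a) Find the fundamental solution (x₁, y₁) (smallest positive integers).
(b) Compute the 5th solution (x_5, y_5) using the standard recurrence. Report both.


Step 1: Find the fundamental solution (x₁, y₁) of x² - 5y² = 1.
  Expand √5 as a continued fraction. a₀ = ⌊√5⌋ = 2; iterate m_{k+1} = d_k·a_k − m_k, d_{k+1} = (5 − m_{k+1}²)/d_k, a_{k+1} = ⌊(a₀ + m_{k+1})/d_{k+1}⌋ (starting m₀ = 0, d₀ = 1), with convergents p_k = a_k·p_{k-1} + p_{k-2}, q_k = a_k·q_{k-1} + q_{k-2} (p₋₁ = 1, q₋₁ = 0):
  k = 0: a₀ = 2; p₀/q₀ = 2/1; p₀² − 5·q₀² = 4 − 5 = -1.
  k = 1: m = 2, d = 1, a = ⌊(2 + 2)/1⌋ = 4; p/q = (4·2 + 1)/(4·1 + 0) = 9/4; p² − 5·q² = 81 − 80 = 1.
  The first convergent with p² − 5·q² = 1 gives the fundamental solution (x₁, y₁) = (9, 4).
Step 2: Apply the recurrence (x_{n+1}, y_{n+1}) = (x₁x_n + 5y₁y_n, x₁y_n + y₁x_n) repeatedly.
  From (x_1, y_1) = (9, 4): x_2 = 9·9 + 5·4·4 = 161; y_2 = 9·4 + 4·9 = 72.
  From (x_2, y_2) = (161, 72): x_3 = 9·161 + 5·4·72 = 2889; y_3 = 9·72 + 4·161 = 1292.
  From (x_3, y_3) = (2889, 1292): x_4 = 9·2889 + 5·4·1292 = 51841; y_4 = 9·1292 + 4·2889 = 23184.
  From (x_4, y_4) = (51841, 23184): x_5 = 9·51841 + 5·4·23184 = 930249; y_5 = 9·23184 + 4·51841 = 416020.
Step 3: Verify x_5² - 5·y_5² = 865363202001 - 865363202000 = 1 (should be 1). ✓

(x_1, y_1) = (9, 4); (x_5, y_5) = (930249, 416020).


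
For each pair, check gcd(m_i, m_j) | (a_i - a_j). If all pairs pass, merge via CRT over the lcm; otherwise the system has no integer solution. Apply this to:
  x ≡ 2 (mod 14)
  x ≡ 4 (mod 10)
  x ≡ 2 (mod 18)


Moduli 14, 10, 18 are not pairwise coprime, so CRT works modulo lcm(m_i) when all pairwise compatibility conditions hold.
Pairwise compatibility: gcd(m_i, m_j) must divide a_i - a_j for every pair.
Merge one congruence at a time:
  Start: x ≡ 2 (mod 14).
  Combine with x ≡ 4 (mod 10): gcd(14, 10) = 2; 4 - 2 = 2, which IS divisible by 2, so compatible.
    Write x = 2 + 14·t and substitute into x ≡ 4 (mod 10): 14·t ≡ 4 − 2 = 2 (mod 10).
    Divide the congruence (and modulus) by g = 2: 7·t ≡ 1 (mod 5).
    Reduce coefficients mod 5: 2·t ≡ 1 (mod 5).
    The inverse of 2 mod 5 is 3 (since 2·3 = 6 = 1·5 + 1), so t ≡ 3·1 = 3 ≡ 3 (mod 5).
    Then x = 2 + 14·3 = 44, valid modulo lcm(14, 10) = 70: x ≡ 44 (mod 70).
  Combine with x ≡ 2 (mod 18): gcd(70, 18) = 2; 2 - 44 = -42, which IS divisible by 2, so compatible.
    Write x = 44 + 70·t and substitute into x ≡ 2 (mod 18): 70·t ≡ 2 − 44 = -42 (mod 18).
    Divide the congruence (and modulus) by g = 2: 35·t ≡ -21 (mod 9).
    Reduce coefficients mod 9: 8·t ≡ 6 (mod 9).
    The inverse of 8 mod 9 is 8 (since 8·8 = 64 = 7·9 + 1), so t ≡ 8·6 = 48 ≡ 3 (mod 9).
    Then x = 44 + 70·3 = 254, valid modulo lcm(70, 18) = 630: x ≡ 254 (mod 630).
Verify: 254 mod 14 = 2, 254 mod 10 = 4, 254 mod 18 = 2.

x ≡ 254 (mod 630).


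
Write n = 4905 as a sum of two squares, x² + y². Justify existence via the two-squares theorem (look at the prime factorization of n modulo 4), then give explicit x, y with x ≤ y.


Step 1: Factor n = 4905 = 3^2 · 5 · 109.
Step 2: Check the mod-4 condition on each prime factor: 3 ≡ 3 (mod 4), exponent 2 (must be even); 5 ≡ 1 (mod 4), exponent 1; 109 ≡ 1 (mod 4), exponent 1.
All primes ≡ 3 (mod 4) appear to even exponent (or don't appear), so by the two-squares theorem n IS expressible as a sum of two squares.
Step 3: Build a representation. Group n = k² · m with k = 3 and m = 5 · 109 = 545 (a product of primes ≡ 1 (mod 4)); a representation of m scales to one of n via (k·x)² + (k·y)² = k²(x² + y²). Each prime p ≡ 1 (mod 4) is itself a sum of two squares; find a² by testing p − a² for a perfect square:
  5: 5 − 1² = 4 = 2² ⇒ 5 = 1² + 2².
  109: 109 − 1² = 108, 109 − 2² = 105, 109 − 3² = 100 = 10² ⇒ 109 = 3² + 10².
  Combine using the Brahmagupta–Fibonacci identity (a² + b²)(c² + d²) = (ac − bd)² + (ad + bc)² = (ac + bd)² + (ad − bc)²:
  5 · 109 = 545: from (1² + 2²)(3² + 10²), take (1·3 − 2·10, 1·10 + 2·3) = (3 − 20, 10 + 6) = (-17, 16); dropping signs (only squares matter) gives (17, 16); check 17² + 16² = 289 + 256 = 545 ✓.
  Scale by k = 3: (3·17, 3·16) = (51, 48).
Step 4: Order so x ≤ y and verify: 48² + 51² = 2304 + 2601 = 4905 = n. ✓

n = 4905 = 48² + 51² (one valid representation with x ≤ y).


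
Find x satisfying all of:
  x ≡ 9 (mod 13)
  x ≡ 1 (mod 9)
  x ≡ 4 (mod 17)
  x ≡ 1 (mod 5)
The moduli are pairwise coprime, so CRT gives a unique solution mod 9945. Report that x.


Product of moduli M = 13 · 9 · 17 · 5 = 9945.
Merge one congruence at a time:
  Start: x ≡ 9 (mod 13).
  Combine with x ≡ 1 (mod 9); new modulus lcm = 117.
    Write x = 9 + 13·t and substitute into x ≡ 1 (mod 9): 13·t ≡ 1 − 9 = -8 (mod 9).
    Reduce coefficients mod 9: 4·t ≡ 1 (mod 9).
    The inverse of 4 mod 9 is 7 (since 4·7 = 28 = 3·9 + 1), so t ≡ 7·1 = 7 ≡ 7 (mod 9).
    Then x = 9 + 13·7 = 100, valid modulo lcm(13, 9) = 117: x ≡ 100 (mod 117).
  Combine with x ≡ 4 (mod 17); new modulus lcm = 1989.
    Write x = 100 + 117·t and substitute into x ≡ 4 (mod 17): 117·t ≡ 4 − 100 = -96 (mod 17).
    Reduce coefficients mod 17: 15·t ≡ 6 (mod 17).
    The inverse of 15 mod 17 is 8 (since 15·8 = 120 = 7·17 + 1), so t ≡ 8·6 = 48 ≡ 14 (mod 17).
    Then x = 100 + 117·14 = 1738, valid modulo lcm(117, 17) = 1989: x ≡ 1738 (mod 1989).
  Combine with x ≡ 1 (mod 5); new modulus lcm = 9945.
    Write x = 1738 + 1989·t and substitute into x ≡ 1 (mod 5): 1989·t ≡ 1 − 1738 = -1737 (mod 5).
    Reduce coefficients mod 5: 4·t ≡ 3 (mod 5).
    The inverse of 4 mod 5 is 4 (since 4·4 = 16 = 3·5 + 1), so t ≡ 4·3 = 12 ≡ 2 (mod 5).
    Then x = 1738 + 1989·2 = 5716, valid modulo lcm(1989, 5) = 9945: x ≡ 5716 (mod 9945).
Verify against each original: 5716 mod 13 = 9, 5716 mod 9 = 1, 5716 mod 17 = 4, 5716 mod 5 = 1.

x ≡ 5716 (mod 9945).


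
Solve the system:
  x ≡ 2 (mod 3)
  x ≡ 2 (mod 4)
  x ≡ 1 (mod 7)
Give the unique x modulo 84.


Moduli 3, 4, 7 are pairwise coprime; by CRT there is a unique solution modulo M = 3 · 4 · 7 = 84.
Solve pairwise, accumulating the modulus:
  Start with x ≡ 2 (mod 3).
  Combine with x ≡ 2 (mod 4): since gcd(3, 4) = 1, we get a unique residue mod 12.
    Write x = 2 + 3·t and substitute into x ≡ 2 (mod 4): 3·t ≡ 2 − 2 = 0 (mod 4).
    The inverse of 3 mod 4 is 3 (since 3·3 = 9 = 2·4 + 1), so t ≡ 3·0 = 0 ≡ 0 (mod 4).
    Then x = 2 + 3·0 = 2, valid modulo lcm(3, 4) = 12: x ≡ 2 (mod 12).
  Combine with x ≡ 1 (mod 7): since gcd(12, 7) = 1, we get a unique residue mod 84.
    Write x = 2 + 12·t and substitute into x ≡ 1 (mod 7): 12·t ≡ 1 − 2 = -1 (mod 7).
    Reduce coefficients mod 7: 5·t ≡ 6 (mod 7).
    The inverse of 5 mod 7 is 3 (since 5·3 = 15 = 2·7 + 1), so t ≡ 3·6 = 18 ≡ 4 (mod 7).
    Then x = 2 + 12·4 = 50, valid modulo lcm(12, 7) = 84: x ≡ 50 (mod 84).
Verify: 50 mod 3 = 2 ✓, 50 mod 4 = 2 ✓, 50 mod 7 = 1 ✓.

x ≡ 50 (mod 84).
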